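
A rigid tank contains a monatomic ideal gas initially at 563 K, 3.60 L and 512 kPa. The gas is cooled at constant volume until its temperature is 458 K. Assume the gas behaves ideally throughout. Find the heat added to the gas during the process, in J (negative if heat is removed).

-516 J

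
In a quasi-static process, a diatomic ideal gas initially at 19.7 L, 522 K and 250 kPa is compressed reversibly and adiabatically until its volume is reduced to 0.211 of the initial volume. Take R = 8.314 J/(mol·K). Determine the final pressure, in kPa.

2210 kPa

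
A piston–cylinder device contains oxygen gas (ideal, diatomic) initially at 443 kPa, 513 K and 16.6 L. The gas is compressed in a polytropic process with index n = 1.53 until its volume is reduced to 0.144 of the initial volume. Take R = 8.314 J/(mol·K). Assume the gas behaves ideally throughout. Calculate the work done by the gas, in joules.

n = P₁V₁/(RT₁) = 443×16.6/(8.314×513) = 1.72 mol.
Polytropic n=1.53: T₂ = T₁(V₁/V₂)^(n−1) = 513×(6.94)^0.53 = 1430 K; P₂ = P₁(V₁/V₂)^n = 8590 kPa.
W = (P₁V₁−P₂V₂)/(n−1) = (443×16.6−8590×2.39)/0.53 = -24900 J.

-24900 J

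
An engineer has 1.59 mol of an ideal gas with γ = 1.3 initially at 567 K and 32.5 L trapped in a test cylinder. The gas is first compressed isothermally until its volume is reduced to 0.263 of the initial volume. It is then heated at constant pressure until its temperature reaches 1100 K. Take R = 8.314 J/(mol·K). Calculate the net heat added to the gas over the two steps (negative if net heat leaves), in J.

20500 J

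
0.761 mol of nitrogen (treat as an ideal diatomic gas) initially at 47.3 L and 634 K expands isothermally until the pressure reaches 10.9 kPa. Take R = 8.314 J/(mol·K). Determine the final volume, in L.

P₁ = nRT₁/V₁ = 0.761×8.314×634/47.3 = 84.8 kPa.
Isothermal: T stays 634 K; PV = const ⇒ V₂ = 368 L, P₂ = 10.9 kPa.

368 L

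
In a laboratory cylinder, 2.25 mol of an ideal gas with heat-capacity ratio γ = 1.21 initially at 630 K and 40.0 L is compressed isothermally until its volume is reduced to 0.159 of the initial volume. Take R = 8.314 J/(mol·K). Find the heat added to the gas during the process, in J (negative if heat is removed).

P₁ = nRT₁/V₁ = 2.25×8.314×630/40.0 = 295 kPa.
Isothermal: T stays 630 K; PV = const ⇒ V₂ = 6.36 L, P₂ = 1850 kPa.
ΔU = 0 (ideal gas, T constant).
W = nRT ln(V₂/V₁) = 2.25×8.314×630×ln(0.159) = -21700 J.
Q = ΔU + W = -21700 J.

-21700 J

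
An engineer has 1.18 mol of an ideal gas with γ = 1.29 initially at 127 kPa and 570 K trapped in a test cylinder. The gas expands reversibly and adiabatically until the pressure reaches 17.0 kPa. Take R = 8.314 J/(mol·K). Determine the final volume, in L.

209 L

V₁ = nRT₁/P₁ = 1.18×8.314×570/127 = 44.0 L.
Adiabatic: T₂/T₁ = (P₂/P₁)^((γ−1)/γ) ⇒ T₂ = 570×(0.134)^0.225 = 363 K; V₂ = 209 L.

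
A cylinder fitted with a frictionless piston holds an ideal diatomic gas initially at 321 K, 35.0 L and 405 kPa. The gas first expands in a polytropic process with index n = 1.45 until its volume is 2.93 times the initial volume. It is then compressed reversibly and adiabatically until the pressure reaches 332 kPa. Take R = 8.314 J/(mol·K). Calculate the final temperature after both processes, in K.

n = P₁V₁/(RT₁) = 405×35.0/(8.314×321) = 5.31 mol.
Step 1 — Polytropic n=1.45: T₂ = T₁(V₁/V₂)^(n−1) = 321×(0.341)^0.45 = 198 K; P₂ = P₁(V₁/V₂)^n = 85.2 kPa.
W = (P₁V₁−P₂V₂)/(n−1) = (405×35.0−85.2×103)/0.45 = 12100 J.
ΔU = nCvΔT = 5.31×20.8×(198−321) = -13600 J.
Q = ΔU + W = -1510 J.
State after step 1: P = 85.2 kPa, V = 103 L, T = 198 K.
Step 2 — Adiabatic: T₂/T₁ = (P₂/P₁)^((γ−1)/γ) ⇒ T₂ = 198×(3.90)^0.286 = 292 K; V₂ = 38.8 L.
ΔU = nCvΔT = 5.31×20.8×(292−198) = 10400 J.
Q = 0 for an adiabatic process, so W = −ΔU = -10400 J.
Net over both steps: W = 1710 J, Q = -1510 J, ΔU = -3220 J.

292 K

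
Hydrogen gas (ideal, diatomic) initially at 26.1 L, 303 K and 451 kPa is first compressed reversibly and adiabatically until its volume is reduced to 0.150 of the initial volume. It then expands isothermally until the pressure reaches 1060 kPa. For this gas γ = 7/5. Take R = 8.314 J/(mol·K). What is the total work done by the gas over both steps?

n = P₁V₁/(RT₁) = 451×26.1/(8.314×303) = 4.67 mol.
Step 1 — Adiabatic: TV^(γ−1) = const ⇒ T₂ = 303×(6.67)^0.400 = 647 K; PV^γ = const ⇒ P₂ = 6420 kPa.
ΔU = nCvΔT = 4.67×20.8×(647−303) = 33400 J.
Q = 0 for an adiabatic process, so W = −ΔU = -33400 J.
State after step 1: P = 6420 kPa, V = 3.92 L, T = 647 K.
Step 2 — Isothermal: T stays 647 K; PV = const ⇒ V₂ = 23.7 L, P₂ = 1060 kPa.
ΔU = 0 (ideal gas, T constant).
W = nRT ln(V₂/V₁) = 4.67×8.314×647×ln(6.06) = 45300 J.
Q = ΔU + W = 45300 J.
Net over both steps: W = 11900 J, Q = 45300 J, ΔU = 33400 J.

11900 J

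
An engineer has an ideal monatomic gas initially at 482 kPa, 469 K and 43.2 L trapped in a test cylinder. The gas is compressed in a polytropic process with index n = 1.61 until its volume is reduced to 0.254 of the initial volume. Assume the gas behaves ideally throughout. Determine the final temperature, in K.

1080 K

Polytropic n=1.61: T₂ = T₁(V₁/V₂)^(n−1) = 469×(3.94)^0.61 = 1080 K; P₂ = P₁(V₁/V₂)^n = 4380 kPa.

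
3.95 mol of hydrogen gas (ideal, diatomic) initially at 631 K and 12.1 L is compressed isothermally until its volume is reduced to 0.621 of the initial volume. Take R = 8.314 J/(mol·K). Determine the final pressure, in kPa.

2760 kPa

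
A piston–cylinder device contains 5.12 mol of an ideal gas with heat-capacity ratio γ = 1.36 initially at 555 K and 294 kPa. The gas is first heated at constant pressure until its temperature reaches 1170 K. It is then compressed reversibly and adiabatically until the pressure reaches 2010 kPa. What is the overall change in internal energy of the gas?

V₁ = nRT₁/P₁ = 5.12×8.314×555/294 = 80.4 L.
Step 1 — Isobaric: P stays 294 kPa; V/T = const ⇒ T₂ = 1170 K, V₂ = 169 L.
W = PΔV = 294×(169−80.4) kPa·L = 26200 J.
ΔU = nCvΔT = 5.12×23.1×(1170−555) = 72700 J.
Q = ΔU + W = nCpΔT = 98900 J.
State after step 1: P = 294 kPa, V = 169 L, T = 1170 K.
Step 2 — Adiabatic: T₂/T₁ = (P₂/P₁)^((γ−1)/γ) ⇒ T₂ = 1170×(6.84)^0.265 = 1950 K; V₂ = 41.2 L.
ΔU = nCvΔT = 5.12×23.1×(1950−1170) = 91800 J.
Q = 0 for an adiabatic process, so W = −ΔU = -91800 J.
Net over both steps: W = -65600 J, Q = 98900 J, ΔU = 164000 J.

164000 J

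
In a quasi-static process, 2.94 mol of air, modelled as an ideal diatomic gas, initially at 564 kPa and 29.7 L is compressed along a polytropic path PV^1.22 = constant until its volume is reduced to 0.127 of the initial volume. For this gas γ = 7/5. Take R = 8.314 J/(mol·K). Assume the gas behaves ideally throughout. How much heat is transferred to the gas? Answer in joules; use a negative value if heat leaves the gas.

-19700 J

T₁ = P₁V₁/(nR) = 564×29.7/(2.94×8.314) = 685 K.
Polytropic n=1.22: T₂ = T₁(V₁/V₂)^(n−1) = 685×(7.87)^0.22 = 1080 K; P₂ = P₁(V₁/V₂)^n = 6990 kPa.
W = (P₁V₁−P₂V₂)/(n−1) = (564×29.7−6990×3.77)/0.22 = -43700 J.
ΔU = nCvΔT = 2.94×20.8×(1080−685) = 24100 J.
Q = ΔU + W = -19700 J.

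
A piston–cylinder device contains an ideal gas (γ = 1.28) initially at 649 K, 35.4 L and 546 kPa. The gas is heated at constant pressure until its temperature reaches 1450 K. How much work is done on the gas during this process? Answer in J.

n = P₁V₁/(RT₁) = 546×35.4/(8.314×649) = 3.58 mol.
Isobaric: P stays 546 kPa; V/T = const ⇒ T₂ = 1450 K, V₂ = 79.1 L.
W = PΔV = 546×(79.1−35.4) kPa·L = 23900 J.
Work done on the gas = −W_by = -23900 J.

-23900 J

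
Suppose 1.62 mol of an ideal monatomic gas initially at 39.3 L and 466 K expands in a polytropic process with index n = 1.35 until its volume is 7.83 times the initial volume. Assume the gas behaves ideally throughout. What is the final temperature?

P₁ = nRT₁/V₁ = 1.62×8.314×466/39.3 = 160 kPa.
Polytropic n=1.35: T₂ = T₁(V₁/V₂)^(n−1) = 466×(0.128)^0.35 = 227 K; P₂ = P₁(V₁/V₂)^n = 9.93 kPa.

227 K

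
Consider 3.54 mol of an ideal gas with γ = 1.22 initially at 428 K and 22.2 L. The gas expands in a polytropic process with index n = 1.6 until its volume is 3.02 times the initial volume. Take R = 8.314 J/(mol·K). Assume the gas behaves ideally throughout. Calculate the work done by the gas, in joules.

10200 J

P₁ = nRT₁/V₁ = 3.54×8.314×428/22.2 = 567 kPa.
Polytropic n=1.6: T₂ = T₁(V₁/V₂)^(n−1) = 428×(0.331)^0.60 = 221 K; P₂ = P₁(V₁/V₂)^n = 96.8 kPa.
W = (P₁V₁−P₂V₂)/(n−1) = (567×22.2−96.8×67.0)/0.60 = 10200 J.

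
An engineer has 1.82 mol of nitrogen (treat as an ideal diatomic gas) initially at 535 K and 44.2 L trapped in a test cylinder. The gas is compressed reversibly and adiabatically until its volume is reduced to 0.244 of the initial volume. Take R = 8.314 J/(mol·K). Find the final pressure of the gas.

P₁ = nRT₁/V₁ = 1.82×8.314×535/44.2 = 183 kPa.
Adiabatic: TV^(γ−1) = const ⇒ T₂ = 535×(4.10)^0.400 = 941 K; PV^γ = const ⇒ P₂ = 1320 kPa.

1320 kPa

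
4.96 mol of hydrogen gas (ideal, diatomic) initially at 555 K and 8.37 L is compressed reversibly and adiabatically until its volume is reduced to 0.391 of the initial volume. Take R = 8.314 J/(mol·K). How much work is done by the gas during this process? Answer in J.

P₁ = nRT₁/V₁ = 4.96×8.314×555/8.37 = 2730 kPa.
Adiabatic: TV^(γ−1) = const ⇒ T₂ = 555×(2.56)^0.400 = 808 K; PV^γ = const ⇒ P₂ = 10200 kPa.
ΔU = nCvΔT = 4.96×20.8×(808−555) = 26100 J.
Q = 0 for an adiabatic process, so W = −ΔU = -26100 J.

-26100 J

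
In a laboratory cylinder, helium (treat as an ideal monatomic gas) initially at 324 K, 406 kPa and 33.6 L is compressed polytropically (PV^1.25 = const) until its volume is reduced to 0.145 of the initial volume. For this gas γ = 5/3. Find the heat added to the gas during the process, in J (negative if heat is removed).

n = P₁V₁/(RT₁) = 406×33.6/(8.314×324) = 5.06 mol.
Polytropic n=1.25: T₂ = T₁(V₁/V₂)^(n−1) = 324×(6.90)^0.25 = 525 K; P₂ = P₁(V₁/V₂)^n = 4540 kPa.
W = (P₁V₁−P₂V₂)/(n−1) = (406×33.6−4540×4.87)/0.25 = -33900 J.
ΔU = nCvΔT = 5.06×12.5×(525−324) = 12700 J.
Q = ΔU + W = -21200 J.

-21200 J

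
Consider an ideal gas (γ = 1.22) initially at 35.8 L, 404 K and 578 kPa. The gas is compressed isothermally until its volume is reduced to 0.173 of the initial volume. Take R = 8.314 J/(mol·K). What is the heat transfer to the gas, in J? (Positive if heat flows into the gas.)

n = P₁V₁/(RT₁) = 578×35.8/(8.314×404) = 6.16 mol.
Isothermal: T stays 404 K; PV = const ⇒ V₂ = 6.19 L, P₂ = 3340 kPa.
ΔU = 0 (ideal gas, T constant).
W = nRT ln(V₂/V₁) = 6.16×8.314×404×ln(0.173) = -36300 J.
Q = ΔU + W = -36300 J.

-36300 J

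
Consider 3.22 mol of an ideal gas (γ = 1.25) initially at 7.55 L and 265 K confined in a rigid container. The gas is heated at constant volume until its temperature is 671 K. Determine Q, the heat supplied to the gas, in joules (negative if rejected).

P₁ = nRT₁/V₁ = 3.22×8.314×265/7.55 = 940 kPa.
Isochoric: V stays 7.55 L; P/T = const ⇒ T₂ = 671 K, P₂ = 2380 kPa.
W = 0 (no volume change).
ΔU = nCvΔT = 3.22×33.3×(671−265) = 43500 J.
Q = ΔU = 43500 J.

43500 J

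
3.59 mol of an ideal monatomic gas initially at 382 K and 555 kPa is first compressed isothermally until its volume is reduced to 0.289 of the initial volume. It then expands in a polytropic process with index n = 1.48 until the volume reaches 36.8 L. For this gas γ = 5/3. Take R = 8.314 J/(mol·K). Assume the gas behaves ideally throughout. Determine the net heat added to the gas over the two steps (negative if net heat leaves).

-10300 J

V₁ = nRT₁/P₁ = 3.59×8.314×382/555 = 20.5 L.
Step 1 — Isothermal: T stays 382 K; PV = const ⇒ V₂ = 5.94 L, P₂ = 1920 kPa.
ΔU = 0 (ideal gas, T constant).
W = nRT ln(V₂/V₁) = 3.59×8.314×382×ln(0.289) = -14200 J.
Q = ΔU + W = -14200 J.
State after step 1: P = 1920 kPa, V = 5.94 L, T = 382 K.
Step 2 — Polytropic n=1.48: T₂ = T₁(V₁/V₂)^(n−1) = 382×(0.161)^0.48 = 159 K; P₂ = P₁(V₁/V₂)^n = 129 kPa.
W = (P₁V₁−P₂V₂)/(n−1) = (1920×5.94−129×36.8)/0.48 = 13900 J.
ΔU = nCvΔT = 3.59×12.5×(159−382) = -9980 J.
Q = ΔU + W = 3880 J.
Net over both steps: W = -295 J, Q = -10300 J, ΔU = -9980 J.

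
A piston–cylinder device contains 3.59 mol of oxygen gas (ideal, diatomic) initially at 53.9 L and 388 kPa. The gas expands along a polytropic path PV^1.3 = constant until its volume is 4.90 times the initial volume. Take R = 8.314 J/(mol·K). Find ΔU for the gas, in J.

-19800 J

T₁ = P₁V₁/(nR) = 388×53.9/(3.59×8.314) = 701 K.
Polytropic n=1.3: T₂ = T₁(V₁/V₂)^(n−1) = 701×(0.204)^0.30 = 435 K; P₂ = P₁(V₁/V₂)^n = 49.2 kPa.
For an ideal gas ΔU = nCvΔT with Cv = (5/2)R = 20.8 J/(mol·K).
ΔU = 3.59×20.8×(435−701) = -19800 J.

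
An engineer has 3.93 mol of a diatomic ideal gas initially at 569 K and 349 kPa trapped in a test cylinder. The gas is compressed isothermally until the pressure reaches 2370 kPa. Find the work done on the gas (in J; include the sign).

35600 J

V₁ = nRT₁/P₁ = 3.93×8.314×569/349 = 53.3 L.
Isothermal: T stays 569 K; PV = const ⇒ V₂ = 7.84 L, P₂ = 2370 kPa.
W = nRT ln(V₂/V₁) = 3.93×8.314×569×ln(0.147) = -35600 J.
Work done on the gas = −W_by = 35600 J.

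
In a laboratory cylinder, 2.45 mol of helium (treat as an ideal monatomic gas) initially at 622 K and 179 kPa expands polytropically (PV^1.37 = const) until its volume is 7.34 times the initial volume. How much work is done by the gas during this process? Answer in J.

17900 J

V₁ = nRT₁/P₁ = 2.45×8.314×622/179 = 70.8 L.
Polytropic n=1.37: T₂ = T₁(V₁/V₂)^(n−1) = 622×(0.136)^0.37 = 297 K; P₂ = P₁(V₁/V₂)^n = 11.7 kPa.
W = (P₁V₁−P₂V₂)/(n−1) = (179×70.8−11.7×520)/0.37 = 17900 J.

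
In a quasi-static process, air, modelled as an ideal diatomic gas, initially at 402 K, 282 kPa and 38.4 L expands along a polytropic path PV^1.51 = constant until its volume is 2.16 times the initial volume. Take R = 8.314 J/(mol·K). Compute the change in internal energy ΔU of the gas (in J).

n = P₁V₁/(RT₁) = 282×38.4/(8.314×402) = 3.24 mol.
Polytropic n=1.51: T₂ = T₁(V₁/V₂)^(n−1) = 402×(0.463)^0.51 = 271 K; P₂ = P₁(V₁/V₂)^n = 88.2 kPa.
For an ideal gas ΔU = nCvΔT with Cv = (5/2)R = 20.8 J/(mol·K).
ΔU = 3.24×20.8×(271−402) = -8790 J.

-8790 J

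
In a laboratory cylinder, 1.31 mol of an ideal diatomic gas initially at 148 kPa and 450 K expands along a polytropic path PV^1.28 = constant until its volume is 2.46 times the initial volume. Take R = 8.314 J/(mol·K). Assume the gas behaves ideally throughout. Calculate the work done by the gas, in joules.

V₁ = nRT₁/P₁ = 1.31×8.314×450/148 = 33.1 L.
Polytropic n=1.28: T₂ = T₁(V₁/V₂)^(n−1) = 450×(0.407)^0.28 = 350 K; P₂ = P₁(V₁/V₂)^n = 46.8 kPa.
W = (P₁V₁−P₂V₂)/(n−1) = (148×33.1−46.8×81.5)/0.28 = 3900 J.

3900 J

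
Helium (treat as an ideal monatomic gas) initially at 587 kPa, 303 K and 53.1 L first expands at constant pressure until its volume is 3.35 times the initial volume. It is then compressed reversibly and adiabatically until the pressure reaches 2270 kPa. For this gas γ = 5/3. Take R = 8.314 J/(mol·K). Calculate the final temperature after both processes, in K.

n = P₁V₁/(RT₁) = 587×53.1/(8.314×303) = 12.4 mol.
Step 1 — Isobaric: P stays 587 kPa; V/T = const ⇒ T₂ = 1020 K, V₂ = 178 L.
W = PΔV = 587×(178−53.1) kPa·L = 73200 J.
ΔU = nCvΔT = 12.4×12.5×(1020−303) = 110000 J.
Q = ΔU + W = nCpΔT = 183000 J.
State after step 1: P = 587 kPa, V = 178 L, T = 1020 K.
Step 2 — Adiabatic: T₂/T₁ = (P₂/P₁)^((γ−1)/γ) ⇒ T₂ = 1020×(3.87)^0.400 = 1740 K; V₂ = 79.0 L.
ΔU = nCvΔT = 12.4×12.5×(1740−1020) = 112000 J.
Q = 0 for an adiabatic process, so W = −ΔU = -112000 J.
Net over both steps: W = -39200 J, Q = 183000 J, ΔU = 222000 J.

1740 K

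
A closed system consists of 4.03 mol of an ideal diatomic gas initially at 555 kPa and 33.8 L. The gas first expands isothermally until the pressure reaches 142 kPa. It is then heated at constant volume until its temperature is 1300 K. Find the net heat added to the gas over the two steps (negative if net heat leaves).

87600 J

T₁ = P₁V₁/(nR) = 555×33.8/(4.03×8.314) = 560 K.
Step 1 — Isothermal: T stays 560 K; PV = const ⇒ V₂ = 132 L, P₂ = 142 kPa.
ΔU = 0 (ideal gas, T constant).
W = nRT ln(V₂/V₁) = 4.03×8.314×560×ln(3.91) = 25600 J.
Q = ΔU + W = 25600 J.
State after step 1: P = 142 kPa, V = 132 L, T = 560 K.
Step 2 — Isochoric: V stays 132 L; P/T = const ⇒ T₂ = 1300 K, P₂ = 330 kPa.
W = 0 (no volume change).
ΔU = nCvΔT = 4.03×20.8×(1300−560) = 62000 J.
Q = ΔU = 62000 J.
Net over both steps: W = 25600 J, Q = 87600 J, ΔU = 62000 J.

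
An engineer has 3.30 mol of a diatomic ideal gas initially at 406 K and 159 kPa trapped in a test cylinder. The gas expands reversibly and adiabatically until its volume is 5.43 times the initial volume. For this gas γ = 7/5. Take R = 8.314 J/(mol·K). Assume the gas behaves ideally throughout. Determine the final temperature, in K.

V₁ = nRT₁/P₁ = 3.30×8.314×406/159 = 70.1 L.
Adiabatic: TV^(γ−1) = const ⇒ T₂ = 406×(0.184)^0.400 = 206 K; PV^γ = const ⇒ P₂ = 14.9 kPa.

206 K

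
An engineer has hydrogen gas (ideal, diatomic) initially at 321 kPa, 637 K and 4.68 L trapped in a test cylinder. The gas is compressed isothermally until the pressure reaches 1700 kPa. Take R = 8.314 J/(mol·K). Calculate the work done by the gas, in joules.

-2500 J

n = P₁V₁/(RT₁) = 321×4.68/(8.314×637) = 0.284 mol.
Isothermal: T stays 637 K; PV = const ⇒ V₂ = 0.884 L, P₂ = 1700 kPa.
W = nRT ln(V₂/V₁) = 0.284×8.314×637×ln(0.189) = -2500 J.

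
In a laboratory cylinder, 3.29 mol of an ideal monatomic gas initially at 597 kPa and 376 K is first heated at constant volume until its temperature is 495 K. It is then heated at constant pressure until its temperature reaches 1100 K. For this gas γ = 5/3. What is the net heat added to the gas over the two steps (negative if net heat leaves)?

V₁ = nRT₁/P₁ = 3.29×8.314×376/597 = 17.2 L.
Step 1 — Isochoric: V stays 17.2 L; P/T = const ⇒ T₂ = 495 K, P₂ = 786 kPa.
W = 0 (no volume change).
ΔU = nCvΔT = 3.29×12.5×(495−376) = 4880 J.
Q = ΔU = 4880 J.
State after step 1: P = 786 kPa, V = 17.2 L, T = 495 K.
Step 2 — Isobaric: P stays 786 kPa; V/T = const ⇒ T₂ = 1100 K, V₂ = 38.3 L.
W = PΔV = 786×(38.3−17.2) kPa·L = 16500 J.
ΔU = nCvΔT = 3.29×12.5×(1100−495) = 24800 J.
Q = ΔU + W = nCpΔT = 41400 J.
Net over both steps: W = 16500 J, Q = 46300 J, ΔU = 29700 J.

46300 J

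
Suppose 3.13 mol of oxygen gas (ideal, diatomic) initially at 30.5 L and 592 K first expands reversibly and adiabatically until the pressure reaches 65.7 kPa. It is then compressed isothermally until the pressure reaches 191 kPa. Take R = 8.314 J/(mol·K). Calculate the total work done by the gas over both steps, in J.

P₁ = nRT₁/V₁ = 3.13×8.314×592/30.5 = 505 kPa.
Step 1 — Adiabatic: T₂/T₁ = (P₂/P₁)^((γ−1)/γ) ⇒ T₂ = 592×(0.130)^0.286 = 331 K; V₂ = 131 L.
ΔU = nCvΔT = 3.13×20.8×(331−592) = -17000 J.
Q = 0 for an adiabatic process, so W = −ΔU = 17000 J.
State after step 1: P = 65.7 kPa, V = 131 L, T = 331 K.
Step 2 — Isothermal: T stays 331 K; PV = const ⇒ V₂ = 45.0 L, P₂ = 191 kPa.
ΔU = 0 (ideal gas, T constant).
W = nRT ln(V₂/V₁) = 3.13×8.314×331×ln(0.344) = -9180 J.
Q = ΔU + W = -9180 J.
Net over both steps: W = 7830 J, Q = -9180 J, ΔU = -17000 J.

7830 J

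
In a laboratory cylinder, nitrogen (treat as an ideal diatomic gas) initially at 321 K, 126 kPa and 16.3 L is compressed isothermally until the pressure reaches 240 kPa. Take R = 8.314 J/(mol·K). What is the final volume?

Isothermal: T stays 321 K; PV = const ⇒ V₂ = 8.56 L, P₂ = 240 kPa.

8.56 L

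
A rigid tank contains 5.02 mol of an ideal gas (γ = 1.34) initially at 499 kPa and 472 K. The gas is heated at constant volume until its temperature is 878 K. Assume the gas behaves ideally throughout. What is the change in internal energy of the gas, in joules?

49800 J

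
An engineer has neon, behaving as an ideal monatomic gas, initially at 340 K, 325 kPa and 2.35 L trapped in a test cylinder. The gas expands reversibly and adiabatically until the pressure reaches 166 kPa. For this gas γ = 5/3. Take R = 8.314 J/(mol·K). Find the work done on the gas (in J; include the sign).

n = P₁V₁/(RT₁) = 325×2.35/(8.314×340) = 0.270 mol.
Adiabatic: T₂/T₁ = (P₂/P₁)^((γ−1)/γ) ⇒ T₂ = 340×(0.511)^0.400 = 260 K; V₂ = 3.52 L.
ΔU = nCvΔT = 0.270×12.5×(260−340) = -270 J.
Q = 0 for an adiabatic process, so W = −ΔU = 270 J.
Work done on the gas = −W_by = -270 J.

-270 J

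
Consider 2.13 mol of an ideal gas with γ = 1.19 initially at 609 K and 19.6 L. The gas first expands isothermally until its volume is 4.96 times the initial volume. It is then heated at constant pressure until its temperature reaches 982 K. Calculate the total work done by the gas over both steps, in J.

P₁ = nRT₁/V₁ = 2.13×8.314×609/19.6 = 550 kPa.
Step 1 — Isothermal: T stays 609 K; PV = const ⇒ V₂ = 97.2 L, P₂ = 111 kPa.
ΔU = 0 (ideal gas, T constant).
W = nRT ln(V₂/V₁) = 2.13×8.314×609×ln(4.96) = 17300 J.
Q = ΔU + W = 17300 J.
State after step 1: P = 111 kPa, V = 97.2 L, T = 609 K.
Step 2 — Isobaric: P stays 111 kPa; V/T = const ⇒ T₂ = 982 K, V₂ = 157 L.
W = PΔV = 111×(157−97.2) kPa·L = 6610 J.
ΔU = nCvΔT = 2.13×43.8×(982−609) = 34800 J.
Q = ΔU + W = nCpΔT = 41400 J.
Net over both steps: W = 23900 J, Q = 58600 J, ΔU = 34800 J.

23900 J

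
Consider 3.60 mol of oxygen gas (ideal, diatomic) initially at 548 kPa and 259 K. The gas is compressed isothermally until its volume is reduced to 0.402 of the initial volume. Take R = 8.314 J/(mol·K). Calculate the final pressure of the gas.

V₁ = nRT₁/P₁ = 3.60×8.314×259/548 = 14.1 L.
Isothermal: T stays 259 K; PV = const ⇒ V₂ = 5.69 L, P₂ = 1360 kPa.

1360 kPa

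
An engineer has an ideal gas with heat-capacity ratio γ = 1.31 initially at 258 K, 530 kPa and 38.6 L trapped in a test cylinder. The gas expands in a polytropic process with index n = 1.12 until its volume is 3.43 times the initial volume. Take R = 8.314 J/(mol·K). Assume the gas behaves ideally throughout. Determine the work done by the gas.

23400 J

n = P₁V₁/(RT₁) = 530×38.6/(8.314×258) = 9.54 mol.
Polytropic n=1.12: T₂ = T₁(V₁/V₂)^(n−1) = 258×(0.292)^0.12 = 223 K; P₂ = P₁(V₁/V₂)^n = 133 kPa.
W = (P₁V₁−P₂V₂)/(n−1) = (530×38.6−133×132)/0.12 = 23400 J.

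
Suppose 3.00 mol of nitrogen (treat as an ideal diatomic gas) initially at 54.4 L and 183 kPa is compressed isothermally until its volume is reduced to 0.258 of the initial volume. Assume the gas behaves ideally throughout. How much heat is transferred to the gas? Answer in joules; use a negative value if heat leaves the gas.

T₁ = P₁V₁/(nR) = 183×54.4/(3.00×8.314) = 399 K.
Isothermal: T stays 399 K; PV = const ⇒ V₂ = 14.0 L, P₂ = 709 kPa.
ΔU = 0 (ideal gas, T constant).
W = nRT ln(V₂/V₁) = 3.00×8.314×399×ln(0.258) = -13500 J.
Q = ΔU + W = -13500 J.

-13500 J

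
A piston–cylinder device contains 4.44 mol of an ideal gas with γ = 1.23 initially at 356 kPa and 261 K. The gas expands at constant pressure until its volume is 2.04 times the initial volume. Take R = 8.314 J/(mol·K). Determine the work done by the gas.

V₁ = nRT₁/P₁ = 4.44×8.314×261/356 = 27.1 L.
Isobaric: P stays 356 kPa; V/T = const ⇒ T₂ = 532 K, V₂ = 55.2 L.
W = PΔV = 356×(55.2−27.1) kPa·L = 10000 J.

10000 J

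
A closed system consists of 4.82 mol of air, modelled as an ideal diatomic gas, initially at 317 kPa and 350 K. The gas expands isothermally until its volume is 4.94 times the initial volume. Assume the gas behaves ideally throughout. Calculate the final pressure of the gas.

V₁ = nRT₁/P₁ = 4.82×8.314×350/317 = 44.2 L.
Isothermal: T stays 350 K; PV = const ⇒ V₂ = 219 L, P₂ = 64.2 kPa.

64.2 kPa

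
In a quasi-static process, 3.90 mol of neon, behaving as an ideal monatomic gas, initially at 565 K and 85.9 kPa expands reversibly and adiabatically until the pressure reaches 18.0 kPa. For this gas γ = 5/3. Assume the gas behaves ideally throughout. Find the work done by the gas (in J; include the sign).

V₁ = nRT₁/P₁ = 3.90×8.314×565/85.9 = 213 L.
Adiabatic: T₂/T₁ = (P₂/P₁)^((γ−1)/γ) ⇒ T₂ = 565×(0.210)^0.400 = 302 K; V₂ = 545 L.
ΔU = nCvΔT = 3.90×12.5×(302−565) = -12800 J.
Q = 0 for an adiabatic process, so W = −ΔU = 12800 J.

12800 J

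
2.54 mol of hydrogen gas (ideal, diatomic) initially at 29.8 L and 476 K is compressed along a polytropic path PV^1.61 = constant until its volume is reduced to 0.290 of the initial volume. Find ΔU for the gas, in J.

28300 J

P₁ = nRT₁/V₁ = 2.54×8.314×476/29.8 = 337 kPa.
Polytropic n=1.61: T₂ = T₁(V₁/V₂)^(n−1) = 476×(3.45)^0.61 = 1010 K; P₂ = P₁(V₁/V₂)^n = 2470 kPa.
For an ideal gas ΔU = nCvΔT with Cv = (5/2)R = 20.8 J/(mol·K).
ΔU = 2.54×20.8×(1010−476) = 28300 J.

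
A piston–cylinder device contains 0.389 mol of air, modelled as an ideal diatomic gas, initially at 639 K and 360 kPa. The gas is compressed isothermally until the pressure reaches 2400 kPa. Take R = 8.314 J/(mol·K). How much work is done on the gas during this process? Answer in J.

3920 J

V₁ = nRT₁/P₁ = 0.389×8.314×639/360 = 5.74 L.
Isothermal: T stays 639 K; PV = const ⇒ V₂ = 0.861 L, P₂ = 2400 kPa.
W = nRT ln(V₂/V₁) = 0.389×8.314×639×ln(0.150) = -3920 J.
Work done on the gas = −W_by = 3920 J.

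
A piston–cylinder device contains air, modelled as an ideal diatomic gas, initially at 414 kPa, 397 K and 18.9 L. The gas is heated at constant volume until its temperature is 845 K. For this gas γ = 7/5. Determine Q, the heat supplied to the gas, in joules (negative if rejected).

n = P₁V₁/(RT₁) = 414×18.9/(8.314×397) = 2.37 mol.
Isochoric: V stays 18.9 L; P/T = const ⇒ T₂ = 845 K, P₂ = 881 kPa.
W = 0 (no volume change).
ΔU = nCvΔT = 2.37×20.8×(845−397) = 22100 J.
Q = ΔU = 22100 J.

22100 J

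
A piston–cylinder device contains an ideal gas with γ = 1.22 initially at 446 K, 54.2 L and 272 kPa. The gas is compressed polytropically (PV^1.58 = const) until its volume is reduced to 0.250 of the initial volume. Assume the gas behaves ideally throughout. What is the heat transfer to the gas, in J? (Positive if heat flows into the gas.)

51300 J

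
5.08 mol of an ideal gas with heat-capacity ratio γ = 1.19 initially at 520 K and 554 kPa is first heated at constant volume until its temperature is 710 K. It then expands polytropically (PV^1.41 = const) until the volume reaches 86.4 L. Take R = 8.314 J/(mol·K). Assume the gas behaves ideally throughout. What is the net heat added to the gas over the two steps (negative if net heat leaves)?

V₁ = nRT₁/P₁ = 5.08×8.314×520/554 = 39.6 L.
Step 1 — Isochoric: V stays 39.6 L; P/T = const ⇒ T₂ = 710 K, P₂ = 756 kPa.
W = 0 (no volume change).
ΔU = nCvΔT = 5.08×43.8×(710−520) = 42200 J.
Q = ΔU = 42200 J.
State after step 1: P = 756 kPa, V = 39.6 L, T = 710 K.
Step 2 — Polytropic n=1.41: T₂ = T₁(V₁/V₂)^(n−1) = 710×(0.459)^0.41 = 516 K; P₂ = P₁(V₁/V₂)^n = 252 kPa.
W = (P₁V₁−P₂V₂)/(n−1) = (756×39.6−252×86.4)/0.41 = 20000 J.
ΔU = nCvΔT = 5.08×43.8×(516−710) = -43200 J.
Q = ΔU + W = -23200 J.
Net over both steps: W = 20000 J, Q = 19100 J, ΔU = -919 J.

19100 J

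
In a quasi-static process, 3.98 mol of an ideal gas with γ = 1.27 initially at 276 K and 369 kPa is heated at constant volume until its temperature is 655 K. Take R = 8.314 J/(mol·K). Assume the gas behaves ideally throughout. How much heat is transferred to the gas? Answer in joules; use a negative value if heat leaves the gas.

46400 J

V₁ = nRT₁/P₁ = 3.98×8.314×276/369 = 24.8 L.
Isochoric: V stays 24.8 L; P/T = const ⇒ T₂ = 655 K, P₂ = 876 kPa.
W = 0 (no volume change).
ΔU = nCvΔT = 3.98×30.8×(655−276) = 46400 J.
Q = ΔU = 46400 J.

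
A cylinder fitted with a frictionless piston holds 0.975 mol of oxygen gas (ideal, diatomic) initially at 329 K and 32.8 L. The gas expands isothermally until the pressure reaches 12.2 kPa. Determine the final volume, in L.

P₁ = nRT₁/V₁ = 0.975×8.314×329/32.8 = 81.3 kPa.
Isothermal: T stays 329 K; PV = const ⇒ V₂ = 219 L, P₂ = 12.2 kPa.

219 L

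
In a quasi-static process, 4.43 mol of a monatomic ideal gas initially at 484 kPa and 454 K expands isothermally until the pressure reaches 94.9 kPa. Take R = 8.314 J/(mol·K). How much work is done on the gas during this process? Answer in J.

-27200 J

V₁ = nRT₁/P₁ = 4.43×8.314×454/484 = 34.5 L.
Isothermal: T stays 454 K; PV = const ⇒ V₂ = 176 L, P₂ = 94.9 kPa.
W = nRT ln(V₂/V₁) = 4.43×8.314×454×ln(5.10) = 27200 J.
Work done on the gas = −W_by = -27200 J.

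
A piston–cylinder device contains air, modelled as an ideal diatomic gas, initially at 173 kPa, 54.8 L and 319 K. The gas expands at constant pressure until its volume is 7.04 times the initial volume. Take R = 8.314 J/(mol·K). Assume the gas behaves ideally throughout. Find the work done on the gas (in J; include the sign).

n = P₁V₁/(RT₁) = 173×54.8/(8.314×319) = 3.57 mol.
Isobaric: P stays 173 kPa; V/T = const ⇒ T₂ = 2250 K, V₂ = 386 L.
W = PΔV = 173×(386−54.8) kPa·L = 57300 J.
Work done on the gas = −W_by = -57300 J.

-57300 J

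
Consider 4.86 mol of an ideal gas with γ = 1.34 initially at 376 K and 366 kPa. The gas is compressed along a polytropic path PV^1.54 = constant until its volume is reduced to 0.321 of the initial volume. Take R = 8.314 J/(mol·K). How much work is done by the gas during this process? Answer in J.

V₁ = nRT₁/P₁ = 4.86×8.314×376/366 = 41.5 L.
Polytropic n=1.54: T₂ = T₁(V₁/V₂)^(n−1) = 376×(3.12)^0.54 = 695 K; P₂ = P₁(V₁/V₂)^n = 2110 kPa.
W = (P₁V₁−P₂V₂)/(n−1) = (366×41.5−2110×13.3)/0.54 = -23800 J.

-23800 J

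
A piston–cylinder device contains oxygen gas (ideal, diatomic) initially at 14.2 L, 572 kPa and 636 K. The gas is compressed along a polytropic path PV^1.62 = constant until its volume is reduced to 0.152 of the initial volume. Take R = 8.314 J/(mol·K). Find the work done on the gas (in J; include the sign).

29000 J

n = P₁V₁/(RT₁) = 572×14.2/(8.314×636) = 1.54 mol.
Polytropic n=1.62: T₂ = T₁(V₁/V₂)^(n−1) = 636×(6.58)^0.62 = 2050 K; P₂ = P₁(V₁/V₂)^n = 12100 kPa.
W = (P₁V₁−P₂V₂)/(n−1) = (572×14.2−12100×2.16)/0.62 = -29000 J.
Work done on the gas = −W_by = 29000 J.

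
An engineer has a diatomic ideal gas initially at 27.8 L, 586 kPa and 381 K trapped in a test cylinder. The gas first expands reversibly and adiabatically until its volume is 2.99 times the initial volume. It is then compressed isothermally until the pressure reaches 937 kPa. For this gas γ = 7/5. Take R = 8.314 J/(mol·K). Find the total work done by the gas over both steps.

n = P₁V₁/(RT₁) = 586×27.8/(8.314×381) = 5.14 mol.
Step 1 — Adiabatic: TV^(γ−1) = const ⇒ T₂ = 381×(0.334)^0.400 = 246 K; PV^γ = const ⇒ P₂ = 126 kPa.
ΔU = nCvΔT = 5.14×20.8×(246−381) = -14400 J.
Q = 0 for an adiabatic process, so W = −ΔU = 14400 J.
State after step 1: P = 126 kPa, V = 83.1 L, T = 246 K.
Step 2 — Isothermal: T stays 246 K; PV = const ⇒ V₂ = 11.2 L, P₂ = 937 kPa.
ΔU = 0 (ideal gas, T constant).
W = nRT ln(V₂/V₁) = 5.14×8.314×246×ln(0.135) = -21100 J.
Q = ΔU + W = -21100 J.
Net over both steps: W = -6600 J, Q = -21100 J, ΔU = -14400 J.

-6600 J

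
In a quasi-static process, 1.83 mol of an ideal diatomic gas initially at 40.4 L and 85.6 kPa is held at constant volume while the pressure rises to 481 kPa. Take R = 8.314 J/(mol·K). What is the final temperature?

1280 K

T₁ = P₁V₁/(nR) = 85.6×40.4/(1.83×8.314) = 227 K.
Isochoric: V stays 40.4 L; P/T = const ⇒ T₂ = 1280 K, P₂ = 481 kPa.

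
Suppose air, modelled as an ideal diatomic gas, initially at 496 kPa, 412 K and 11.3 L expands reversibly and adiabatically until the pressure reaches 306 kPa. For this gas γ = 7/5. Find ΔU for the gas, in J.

-1810 J

n = P₁V₁/(RT₁) = 496×11.3/(8.314×412) = 1.64 mol.
Adiabatic: T₂/T₁ = (P₂/P₁)^((γ−1)/γ) ⇒ T₂ = 412×(0.617)^0.286 = 359 K; V₂ = 16.0 L.
For an ideal gas ΔU = nCvΔT with Cv = (5/2)R = 20.8 J/(mol·K).
ΔU = 1.64×20.8×(359−412) = -1810 J.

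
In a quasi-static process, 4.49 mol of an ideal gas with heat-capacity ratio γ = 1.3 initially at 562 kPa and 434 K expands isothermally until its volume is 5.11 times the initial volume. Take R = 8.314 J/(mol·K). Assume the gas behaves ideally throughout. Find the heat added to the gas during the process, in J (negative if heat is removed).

26400 J

V₁ = nRT₁/P₁ = 4.49×8.314×434/562 = 28.8 L.
Isothermal: T stays 434 K; PV = const ⇒ V₂ = 147 L, P₂ = 110 kPa.
ΔU = 0 (ideal gas, T constant).
W = nRT ln(V₂/V₁) = 4.49×8.314×434×ln(5.11) = 26400 J.
Q = ΔU + W = 26400 J.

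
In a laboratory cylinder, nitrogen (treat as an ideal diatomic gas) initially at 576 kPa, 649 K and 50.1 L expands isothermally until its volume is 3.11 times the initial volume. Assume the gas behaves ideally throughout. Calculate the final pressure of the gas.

Isothermal: T stays 649 K; PV = const ⇒ V₂ = 156 L, P₂ = 185 kPa.

185 kPa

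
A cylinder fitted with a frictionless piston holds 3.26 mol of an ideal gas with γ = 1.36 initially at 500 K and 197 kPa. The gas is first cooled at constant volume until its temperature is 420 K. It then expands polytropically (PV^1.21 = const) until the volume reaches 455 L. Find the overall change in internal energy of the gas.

V₁ = nRT₁/P₁ = 3.26×8.314×500/197 = 68.8 L.
Step 1 — Isochoric: V stays 68.8 L; P/T = const ⇒ T₂ = 420 K, P₂ = 165 kPa.
W = 0 (no volume change).
ΔU = nCvΔT = 3.26×23.1×(420−500) = -6020 J.
Q = ΔU = -6020 J.
State after step 1: P = 165 kPa, V = 68.8 L, T = 420 K.
Step 2 — Polytropic n=1.21: T₂ = T₁(V₁/V₂)^(n−1) = 420×(0.151)^0.21 = 282 K; P₂ = P₁(V₁/V₂)^n = 16.8 kPa.
W = (P₁V₁−P₂V₂)/(n−1) = (165×68.8−16.8×455)/0.21 = 17800 J.
ΔU = nCvΔT = 3.26×23.1×(282−420) = -10400 J.
Q = ΔU + W = 7400 J.
Net over both steps: W = 17800 J, Q = 1370 J, ΔU = -16400 J.

-16400 J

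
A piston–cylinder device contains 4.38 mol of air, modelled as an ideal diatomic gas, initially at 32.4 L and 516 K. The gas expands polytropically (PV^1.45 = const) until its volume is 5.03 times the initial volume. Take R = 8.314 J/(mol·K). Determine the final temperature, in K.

249 K

P₁ = nRT₁/V₁ = 4.38×8.314×516/32.4 = 580 kPa.
Polytropic n=1.45: T₂ = T₁(V₁/V₂)^(n−1) = 516×(0.199)^0.45 = 249 K; P₂ = P₁(V₁/V₂)^n = 55.7 kPa.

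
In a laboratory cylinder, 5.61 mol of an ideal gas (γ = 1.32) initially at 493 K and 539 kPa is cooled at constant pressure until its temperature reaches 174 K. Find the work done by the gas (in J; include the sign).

-14900 J

V₁ = nRT₁/P₁ = 5.61×8.314×493/539 = 42.7 L.
Isobaric: P stays 539 kPa; V/T = const ⇒ T₂ = 174 K, V₂ = 15.1 L.
W = PΔV = 539×(15.1−42.7) kPa·L = -14900 J.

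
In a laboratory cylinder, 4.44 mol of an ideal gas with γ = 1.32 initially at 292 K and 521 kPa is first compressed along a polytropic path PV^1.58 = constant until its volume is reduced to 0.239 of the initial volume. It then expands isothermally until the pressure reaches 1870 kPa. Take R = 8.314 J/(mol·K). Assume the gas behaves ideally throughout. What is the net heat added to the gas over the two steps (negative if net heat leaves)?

43800 J

V₁ = nRT₁/P₁ = 4.44×8.314×292/521 = 20.7 L.
Step 1 — Polytropic n=1.58: T₂ = T₁(V₁/V₂)^(n−1) = 292×(4.18)^0.58 = 670 K; P₂ = P₁(V₁/V₂)^n = 5000 kPa.
W = (P₁V₁−P₂V₂)/(n−1) = (521×20.7−5000×4.94)/0.58 = -24000 J.
ΔU = nCvΔT = 4.44×26.0×(670−292) = 43600 J.
Q = ΔU + W = 19500 J.
State after step 1: P = 5000 kPa, V = 4.94 L, T = 670 K.
Step 2 — Isothermal: T stays 670 K; PV = const ⇒ V₂ = 13.2 L, P₂ = 1870 kPa.
ΔU = 0 (ideal gas, T constant).
W = nRT ln(V₂/V₁) = 4.44×8.314×670×ln(2.67) = 24300 J.
Q = ΔU + W = 24300 J.
Net over both steps: W = 273 J, Q = 43800 J, ΔU = 43600 J.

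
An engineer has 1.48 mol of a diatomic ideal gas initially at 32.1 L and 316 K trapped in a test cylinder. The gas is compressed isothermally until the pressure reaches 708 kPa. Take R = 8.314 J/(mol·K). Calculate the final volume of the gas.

5.49 L

P₁ = nRT₁/V₁ = 1.48×8.314×316/32.1 = 121 kPa.
Isothermal: T stays 316 K; PV = const ⇒ V₂ = 5.49 L, P₂ = 708 kPa.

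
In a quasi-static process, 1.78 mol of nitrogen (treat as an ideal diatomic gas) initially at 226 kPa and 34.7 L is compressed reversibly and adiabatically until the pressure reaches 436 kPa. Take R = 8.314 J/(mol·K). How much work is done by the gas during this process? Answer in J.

-4050 J

T₁ = P₁V₁/(nR) = 226×34.7/(1.78×8.314) = 530 K.
Adiabatic: T₂/T₁ = (P₂/P₁)^((γ−1)/γ) ⇒ T₂ = 530×(1.93)^0.286 = 639 K; V₂ = 21.7 L.
ΔU = nCvΔT = 1.78×20.8×(639−530) = 4050 J.
Q = 0 for an adiabatic process, so W = −ΔU = -4050 J.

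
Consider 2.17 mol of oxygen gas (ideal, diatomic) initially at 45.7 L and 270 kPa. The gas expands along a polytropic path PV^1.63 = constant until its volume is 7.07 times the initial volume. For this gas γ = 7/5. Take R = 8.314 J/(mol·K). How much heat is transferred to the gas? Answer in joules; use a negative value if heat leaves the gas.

T₁ = P₁V₁/(nR) = 270×45.7/(2.17×8.314) = 684 K.
Polytropic n=1.63: T₂ = T₁(V₁/V₂)^(n−1) = 684×(0.141)^0.63 = 199 K; P₂ = P₁(V₁/V₂)^n = 11.1 kPa.
W = (P₁V₁−P₂V₂)/(n−1) = (270×45.7−11.1×323)/0.63 = 13900 J.
ΔU = nCvΔT = 2.17×20.8×(199−684) = -21900 J.
Q = ΔU + W = -7980 J.

-7980 J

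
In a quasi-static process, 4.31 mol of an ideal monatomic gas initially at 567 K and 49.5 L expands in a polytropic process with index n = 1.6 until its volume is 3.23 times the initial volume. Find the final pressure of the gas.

P₁ = nRT₁/V₁ = 4.31×8.314×567/49.5 = 410 kPa.
Polytropic n=1.6: T₂ = T₁(V₁/V₂)^(n−1) = 567×(0.310)^0.60 = 281 K; P₂ = P₁(V₁/V₂)^n = 62.9 kPa.

62.9 kPa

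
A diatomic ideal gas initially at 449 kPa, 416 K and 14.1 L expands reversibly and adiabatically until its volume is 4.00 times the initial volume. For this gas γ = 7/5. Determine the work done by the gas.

n = P₁V₁/(RT₁) = 449×14.1/(8.314×416) = 1.83 mol.
Adiabatic: TV^(γ−1) = const ⇒ T₂ = 416×(0.250)^0.400 = 239 K; PV^γ = const ⇒ P₂ = 64.5 kPa.
ΔU = nCvΔT = 1.83×20.8×(239−416) = -6740 J.
Q = 0 for an adiabatic process, so W = −ΔU = 6740 J.

6740 J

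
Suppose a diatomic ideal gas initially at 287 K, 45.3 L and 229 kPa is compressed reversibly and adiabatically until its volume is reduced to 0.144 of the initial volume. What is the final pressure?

Adiabatic: TV^(γ−1) = const ⇒ T₂ = 287×(6.94)^0.400 = 623 K; PV^γ = const ⇒ P₂ = 3450 kPa.

3450 kPa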